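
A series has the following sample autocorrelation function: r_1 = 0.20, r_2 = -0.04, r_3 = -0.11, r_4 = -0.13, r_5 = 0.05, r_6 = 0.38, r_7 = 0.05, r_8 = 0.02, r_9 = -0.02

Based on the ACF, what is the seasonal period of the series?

6

The largest autocorrelation is r_6 = 0.38; the remaining lags stay at or below 0.20.
The dominant spike at lag 6 indicates a seasonal period of 6.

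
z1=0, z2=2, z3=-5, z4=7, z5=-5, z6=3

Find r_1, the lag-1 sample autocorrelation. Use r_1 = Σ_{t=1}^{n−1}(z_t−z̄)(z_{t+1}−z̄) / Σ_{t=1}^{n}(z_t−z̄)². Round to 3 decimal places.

Mean z̄ = (0 + 2 − 5 + 7 − 5 + 3)/6 = 0.3333
Deviations from mean: -0.3333, 1.6667, -5.3333, 6.6667, -5.3333, 2.6667
Numerator Σ_{t=1}^{5}(z_t−z̄)(z_{t+1}−z̄) = -94.7778
Denominator Σ(z_t−z̄)² = 111.3333
r_1 = -94.7778 / 111.3333 = -0.851

-0.851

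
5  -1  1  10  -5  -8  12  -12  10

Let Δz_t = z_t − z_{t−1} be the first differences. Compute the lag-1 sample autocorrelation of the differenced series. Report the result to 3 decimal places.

-0.632

First differences Δz: -6, 2, 9, -15, -3, 20, -24, 22
Mean of differences = 0.6250
Numerator Σ(Δz_t−Δz̄)(Δz_{t+1}−Δz̄) = -1145.5156
Denominator Σ(Δz_t−Δz̄)² = 1811.8750
r_1(Δz) = -1145.5156 / 1811.8750 = -0.632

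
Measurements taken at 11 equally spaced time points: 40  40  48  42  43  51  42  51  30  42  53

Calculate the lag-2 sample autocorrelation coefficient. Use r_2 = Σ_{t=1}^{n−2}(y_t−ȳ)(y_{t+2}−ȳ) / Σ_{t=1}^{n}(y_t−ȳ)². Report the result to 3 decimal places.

-0.200

Mean ȳ = (40 + 40 + 48 + 42 + 43 + 51 + 42 + 51 + 30 + 42 + 53)/11 = 43.8182
Numerator Σ_{t=1}^{9}(y_t−ȳ)(y_{t+2}−ȳ) = -87.2479
Denominator Σ(y_t−ȳ)² = 435.6364
r_2 = -87.2479 / 435.6364 = -0.200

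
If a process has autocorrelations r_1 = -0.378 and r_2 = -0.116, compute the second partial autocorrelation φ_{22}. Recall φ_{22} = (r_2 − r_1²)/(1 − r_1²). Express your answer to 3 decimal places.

φ_{22} = (r_2 − r_1²) / (1 − r_1²)
r_1² = (-0.378)² = 0.142884
Numerator = -0.116 − 0.1429 = -0.2589; denominator = 1 − 0.1429 = 0.8571
φ_{22} = -0.2589 / 0.8571 = -0.302

-0.302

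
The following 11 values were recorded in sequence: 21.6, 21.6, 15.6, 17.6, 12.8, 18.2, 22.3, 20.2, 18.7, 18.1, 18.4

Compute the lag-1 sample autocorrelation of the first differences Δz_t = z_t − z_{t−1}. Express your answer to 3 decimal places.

-0.272

First differences Δz: 0.0, -6.0, 2.0, -4.8, 5.4, 4.1, -2.1, -1.5, -0.6, 0.3
Mean of differences = -0.3200
Numerator Σ(Δz_t−Δz̄)(Δz_{t+1}−Δz̄) = -31.3424
Denominator Σ(Δz_t−Δz̄)² = 115.0960
r_1(Δz) = -31.3424 / 115.0960 = -0.272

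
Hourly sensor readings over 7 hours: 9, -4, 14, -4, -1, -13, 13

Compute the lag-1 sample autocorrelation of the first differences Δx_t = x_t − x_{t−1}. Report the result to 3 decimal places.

-0.581

First differences Δx: -13, 18, -18, 3, -12, 26
Mean of differences = 0.6667
Numerator Σ(Δx_t−Δx̄)(Δx_{t+1}−Δx̄) = -954.4444
Denominator Σ(Δx_t−Δx̄)² = 1643.3333
r_1(Δx) = -954.4444 / 1643.3333 = -0.581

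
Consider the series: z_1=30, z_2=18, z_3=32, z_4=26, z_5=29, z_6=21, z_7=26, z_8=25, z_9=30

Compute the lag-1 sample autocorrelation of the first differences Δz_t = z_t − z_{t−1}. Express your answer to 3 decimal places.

-0.688

First differences Δz: -12, 14, -6, 3, -8, 5, -1, 5
Mean of differences = 0.0000
Numerator Σ(Δz_t−Δz̄)(Δz_{t+1}−Δz̄) = -344.0000
Denominator Σ(Δz_t−Δz̄)² = 500.0000
r_1(Δz) = -344.0000 / 500.0000 = -0.688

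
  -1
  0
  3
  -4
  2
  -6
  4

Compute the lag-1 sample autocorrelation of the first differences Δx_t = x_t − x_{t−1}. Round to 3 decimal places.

-0.721

First differences Δx: 1, 3, -7, 6, -8, 10
Mean of differences = 0.8333
Numerator Σ(Δx_t−Δx̄)(Δx_{t+1}−Δx̄) = -183.6944
Denominator Σ(Δx_t−Δx̄)² = 254.8333
r_1(Δx) = -183.6944 / 254.8333 = -0.721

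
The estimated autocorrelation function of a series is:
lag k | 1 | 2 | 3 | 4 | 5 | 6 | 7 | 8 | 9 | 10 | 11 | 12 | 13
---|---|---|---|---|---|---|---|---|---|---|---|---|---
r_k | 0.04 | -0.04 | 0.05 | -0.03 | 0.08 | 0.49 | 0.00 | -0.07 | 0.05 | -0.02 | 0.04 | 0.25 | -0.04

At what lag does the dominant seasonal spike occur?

6

The largest autocorrelation is r_6 = 0.49, with a weaker echo at lag 12 (0.25); the remaining lags stay at or below 0.08.
The dominant spike at lag 6 indicates a seasonal period of 6.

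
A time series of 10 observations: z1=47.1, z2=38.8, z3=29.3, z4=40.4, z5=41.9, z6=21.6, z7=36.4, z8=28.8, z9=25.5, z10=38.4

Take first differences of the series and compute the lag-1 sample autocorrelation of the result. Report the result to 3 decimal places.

First differences Δz: -8.3, -9.5, 11.1, 1.5, -20.3, 14.8, -7.6, -3.3, 12.9
Mean of differences = -0.9667
Numerator Σ(Δz_t−Δz̄)(Δz_{t+1}−Δz̄) = -484.6011
Denominator Σ(Δz_t−Δz̄)² = 1142.3800
r_1(Δz) = -484.6011 / 1142.3800 = -0.424

-0.424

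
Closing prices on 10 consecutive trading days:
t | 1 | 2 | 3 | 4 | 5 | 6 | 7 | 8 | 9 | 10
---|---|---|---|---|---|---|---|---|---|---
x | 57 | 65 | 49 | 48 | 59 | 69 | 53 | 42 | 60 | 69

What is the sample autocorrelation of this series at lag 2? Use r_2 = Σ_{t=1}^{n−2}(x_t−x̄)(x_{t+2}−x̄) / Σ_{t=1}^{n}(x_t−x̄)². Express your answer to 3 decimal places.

-0.764

Mean x̄ = (57 + 65 + 49 + 48 + 59 + 69 + 53 + 42 + 60 + 69)/10 = 57.1000
Numerator Σ_{t=1}^{8}(x_t−x̄)(x_{t+2}−x̄) = -573.8200
Denominator Σ(x_t−x̄)² = 750.9000
r_2 = -573.8200 / 750.9000 = -0.764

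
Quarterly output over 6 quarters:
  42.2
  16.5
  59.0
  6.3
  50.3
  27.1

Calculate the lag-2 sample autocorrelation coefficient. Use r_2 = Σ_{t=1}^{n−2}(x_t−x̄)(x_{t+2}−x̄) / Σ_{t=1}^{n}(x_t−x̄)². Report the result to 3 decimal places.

Mean x̄ = (42.2 + 16.5 + 59.0 + 6.3 + 50.3 + 27.1)/6 = 33.5667
Deviations from mean: 8.6333, -17.0667, 25.4333, -27.2667, 16.7333, -6.4667
Σ(x_t−x̄)(x_{t+2}−x̄) = (219.5744) + (465.3511) + (425.5844) + (176.3244) = 1286.8344
Denominator Σ(x_t−x̄)² = 2077.9533
r_2 = 1286.8344 / 2077.9533 = 0.619

0.619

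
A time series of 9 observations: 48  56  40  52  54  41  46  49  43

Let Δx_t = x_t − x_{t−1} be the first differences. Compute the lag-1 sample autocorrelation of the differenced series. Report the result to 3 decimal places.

First differences Δx: 8, -16, 12, 2, -13, 5, 3, -6
Mean of differences = -0.6250
Numerator Σ(Δx_t−Δx̄)(Δx_{t+1}−Δx̄) = -394.7656
Denominator Σ(Δx_t−Δx̄)² = 703.8750
r_1(Δx) = -394.7656 / 703.8750 = -0.561

-0.561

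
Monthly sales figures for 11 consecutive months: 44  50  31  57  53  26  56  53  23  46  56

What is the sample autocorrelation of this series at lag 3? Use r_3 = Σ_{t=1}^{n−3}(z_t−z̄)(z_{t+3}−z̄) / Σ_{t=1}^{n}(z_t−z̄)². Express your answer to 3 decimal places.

0.637

Mean z̄ = (44 + 50 + 31 + 57 + 53 + 26 + 56 + 53 + 23 + 46 + 56)/11 = 45.0000
Numerator Σ_{t=1}^{8}(z_t−z̄)(z_{t+3}−z̄) = 1007.0000
Denominator Σ(z_t−z̄)² = 1582.0000
r_3 = 1007.0000 / 1582.0000 = 0.637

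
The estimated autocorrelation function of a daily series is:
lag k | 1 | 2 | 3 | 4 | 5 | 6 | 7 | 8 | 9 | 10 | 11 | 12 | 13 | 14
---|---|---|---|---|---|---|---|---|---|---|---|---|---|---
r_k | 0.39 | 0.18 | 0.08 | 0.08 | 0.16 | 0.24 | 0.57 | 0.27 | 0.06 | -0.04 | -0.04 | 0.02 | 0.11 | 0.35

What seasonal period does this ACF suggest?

The largest autocorrelation is r_7 = 0.57; the remaining lags stay at or below 0.39. The elevated value at lag 1 (0.39), dropping to 0.18 at lag 2, reflects decaying short-term dependence rather than seasonality.
The dominant spike at lag 7 indicates a seasonal period of 7.

7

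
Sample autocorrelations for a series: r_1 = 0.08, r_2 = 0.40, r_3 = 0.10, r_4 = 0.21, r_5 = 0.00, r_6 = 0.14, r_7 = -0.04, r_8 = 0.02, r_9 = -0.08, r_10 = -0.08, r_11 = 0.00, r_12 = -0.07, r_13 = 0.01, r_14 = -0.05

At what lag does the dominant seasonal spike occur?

The largest autocorrelation is r_2 = 0.40, with a weaker echo at lag 4 (0.21); the remaining lags stay at or below 0.14.
The dominant spike at lag 2 indicates a seasonal period of 2.

2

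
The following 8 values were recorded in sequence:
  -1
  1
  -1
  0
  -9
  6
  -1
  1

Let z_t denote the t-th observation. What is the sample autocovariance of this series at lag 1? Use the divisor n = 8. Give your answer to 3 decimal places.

-8.156

Mean z̄ = (-1 + 1 − 1 + 0 − 9 + 6 − 1 + 1)/8 = -0.5000
Σ_{t=1}^{7}(z_t−z̄)(z_{t+1}−z̄) = -65.2500
γ_1 = -65.2500 / 8 = -8.156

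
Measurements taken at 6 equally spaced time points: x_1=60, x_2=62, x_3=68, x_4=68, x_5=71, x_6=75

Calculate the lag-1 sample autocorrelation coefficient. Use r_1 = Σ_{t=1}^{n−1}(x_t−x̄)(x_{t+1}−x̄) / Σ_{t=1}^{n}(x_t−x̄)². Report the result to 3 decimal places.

Mean x̄ = (60 + 62 + 68 + 68 + 71 + 75)/6 = 67.3333
Numerator Σ_{t=1}^{5}(x_t−x̄)(x_{t+1}−x̄) = 66.5556
Denominator Σ(x_t−x̄)² = 155.3333
r_1 = 66.5556 / 155.3333 = 0.428

0.428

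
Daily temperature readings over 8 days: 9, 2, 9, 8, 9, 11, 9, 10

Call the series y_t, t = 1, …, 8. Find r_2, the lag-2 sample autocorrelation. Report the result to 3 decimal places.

Mean ȳ = (9 + 2 + 9 + 8 + 9 + 11 + 9 + 10)/8 = 8.3750
Deviations from mean: 0.6250, -6.3750, 0.6250, -0.3750, 0.6250, 2.6250, 0.6250, 1.6250
Numerator Σ_{t=1}^{6}(y_t−ȳ)(y_{t+2}−ȳ) = 6.8438
Denominator Σ(y_t−ȳ)² = 51.8750
r_2 = 6.8438 / 51.8750 = 0.132

0.132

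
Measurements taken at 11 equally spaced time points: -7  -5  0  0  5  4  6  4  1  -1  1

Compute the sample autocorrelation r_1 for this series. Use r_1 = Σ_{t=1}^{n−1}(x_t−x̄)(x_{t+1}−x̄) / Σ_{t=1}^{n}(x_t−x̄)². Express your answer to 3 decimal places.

0.574

Mean x̄ = (-7 − 5 + 0 + 0 + 5 + 4 + 6 + 4 + 1 − 1 + 1)/11 = 0.7273
Numerator Σ_{t=1}^{10}(x_t−x̄)(x_{t+1}−x̄) = 94.2893
Denominator Σ(x_t−x̄)² = 164.1818
r_1 = 94.2893 / 164.1818 = 0.574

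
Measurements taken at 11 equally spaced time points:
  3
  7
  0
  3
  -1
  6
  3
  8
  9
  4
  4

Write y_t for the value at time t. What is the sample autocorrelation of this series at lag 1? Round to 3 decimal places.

-0.026

Mean ȳ = (3 + 7 + 0 + 3 − 1 + 6 + 3 + 8 + 9 + 4 + 4)/11 = 4.1818
Numerator Σ_{t=1}^{10}(y_t−ȳ)(y_{t+1}−ȳ) = -2.5785
Denominator Σ(y_t−ȳ)² = 97.6364
r_1 = -2.5785 / 97.6364 = -0.026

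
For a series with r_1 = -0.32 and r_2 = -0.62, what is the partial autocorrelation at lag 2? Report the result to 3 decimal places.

φ_{22} = (r_2 − r_1²) / (1 − r_1²)
r_1² = (-0.32)² = 0.1024
Numerator = -0.62 − 0.1024 = -0.7224; denominator = 1 − 0.1024 = 0.8976
φ_{22} = -0.7224 / 0.8976 = -0.805

-0.805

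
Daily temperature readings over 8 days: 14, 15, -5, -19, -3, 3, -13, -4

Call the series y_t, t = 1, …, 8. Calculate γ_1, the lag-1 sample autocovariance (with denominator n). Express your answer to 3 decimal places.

Mean ȳ = (14 + 15 − 5 − 19 − 3 + 3 − 13 − 4)/8 = -1.5000
Deviations: 15.5000, 16.5000, -3.5000, -17.5000, -1.5000, 4.5000, -11.5000, -2.5000
Σ_{t=1}^{7}(y_t−ȳ)(y_{t+1}−ȳ) = 255.7500
γ_1 = 255.7500 / 8 = 31.969

31.969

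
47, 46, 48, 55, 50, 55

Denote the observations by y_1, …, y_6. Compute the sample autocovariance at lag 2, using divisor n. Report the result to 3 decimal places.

1.741

Mean ȳ = (47 + 46 + 48 + 55 + 50 + 55)/6 = 50.1667
Deviations: -3.1667, -4.1667, -2.1667, 4.8333, -0.1667, 4.8333
Σ_{t=1}^{4}(y_t−ȳ)(y_{t+2}−ȳ) = 10.4444
γ_2 = 10.4444 / 6 = 1.741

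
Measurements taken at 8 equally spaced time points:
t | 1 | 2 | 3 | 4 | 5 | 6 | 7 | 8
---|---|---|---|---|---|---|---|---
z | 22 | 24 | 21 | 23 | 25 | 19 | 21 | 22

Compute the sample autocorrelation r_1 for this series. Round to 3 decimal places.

Mean z̄ = (22 + 24 + 21 + 23 + 25 + 19 + 21 + 22)/8 = 22.1250
Deviations from mean: -0.1250, 1.8750, -1.1250, 0.8750, 2.8750, -3.1250, -1.1250, -0.1250
Numerator Σ_{t=1}^{7}(z_t−z̄)(z_{t+1}−z̄) = -6.1406
Denominator Σ(z_t−z̄)² = 24.8750
r_1 = -6.1406 / 24.8750 = -0.247

-0.247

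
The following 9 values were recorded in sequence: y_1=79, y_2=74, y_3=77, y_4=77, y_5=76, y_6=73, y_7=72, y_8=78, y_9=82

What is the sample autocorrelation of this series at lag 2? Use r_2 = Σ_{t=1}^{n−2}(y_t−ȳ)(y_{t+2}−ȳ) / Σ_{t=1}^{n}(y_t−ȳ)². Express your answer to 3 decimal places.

-0.386

Mean ȳ = (79 + 74 + 77 + 77 + 76 + 73 + 72 + 78 + 82)/9 = 76.4444
Numerator Σ_{t=1}^{7}(y_t−ȳ)(y_{t+2}−ȳ) = -30.1728
Denominator Σ(y_t−ȳ)² = 78.2222
r_2 = -30.1728 / 78.2222 = -0.386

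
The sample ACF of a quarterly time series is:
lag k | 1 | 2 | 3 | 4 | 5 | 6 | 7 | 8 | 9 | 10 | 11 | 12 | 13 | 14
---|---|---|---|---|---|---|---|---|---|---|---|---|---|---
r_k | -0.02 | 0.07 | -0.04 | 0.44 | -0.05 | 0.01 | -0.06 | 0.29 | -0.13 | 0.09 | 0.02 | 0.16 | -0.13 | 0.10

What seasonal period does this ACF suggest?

The largest autocorrelation is r_4 = 0.44, with weaker echoes at lags 8 (0.29) and 12 (0.16); the remaining lags stay at or below 0.10.
The dominant spike at lag 4 indicates a seasonal period of 4.

4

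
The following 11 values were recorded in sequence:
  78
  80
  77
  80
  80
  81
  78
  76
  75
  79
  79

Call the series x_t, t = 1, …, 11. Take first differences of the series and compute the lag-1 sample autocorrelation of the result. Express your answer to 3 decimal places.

-0.263

First differences Δx: 2, -3, 3, 0, 1, -3, -2, -1, 4, 0
Mean of differences = 0.1000
Numerator Σ(Δx_t−Δx̄)(Δx_{t+1}−Δx̄) = -13.9100
Denominator Σ(Δx_t−Δx̄)² = 52.9000
r_1(Δx) = -13.9100 / 52.9000 = -0.263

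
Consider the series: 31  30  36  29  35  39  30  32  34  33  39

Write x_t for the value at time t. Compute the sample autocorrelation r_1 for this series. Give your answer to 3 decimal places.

Mean x̄ = (31 + 30 + 36 + 29 + 35 + 39 + 30 + 32 + 34 + 33 + 39)/11 = 33.4545
Numerator Σ_{t=1}^{10}(x_t−x̄)(x_{t+1}−x̄) = -27.6612
Denominator Σ(x_t−x̄)² = 122.7273
r_1 = -27.6612 / 122.7273 = -0.225

-0.225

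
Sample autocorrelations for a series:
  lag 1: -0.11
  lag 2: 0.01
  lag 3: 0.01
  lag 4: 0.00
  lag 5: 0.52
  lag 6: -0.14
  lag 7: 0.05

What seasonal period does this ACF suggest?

The largest autocorrelation is r_5 = 0.52; the remaining lags stay at or below 0.05.
The dominant spike at lag 5 indicates a seasonal period of 5.

5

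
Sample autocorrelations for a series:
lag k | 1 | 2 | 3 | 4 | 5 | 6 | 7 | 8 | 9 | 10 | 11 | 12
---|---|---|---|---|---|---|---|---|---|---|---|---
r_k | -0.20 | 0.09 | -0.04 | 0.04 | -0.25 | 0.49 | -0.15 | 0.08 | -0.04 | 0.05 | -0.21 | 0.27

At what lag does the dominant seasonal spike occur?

6

The largest autocorrelation is r_6 = 0.49, with a weaker echo at lag 12 (0.27); the remaining lags stay at or below 0.09.
The dominant spike at lag 6 indicates a seasonal period of 6.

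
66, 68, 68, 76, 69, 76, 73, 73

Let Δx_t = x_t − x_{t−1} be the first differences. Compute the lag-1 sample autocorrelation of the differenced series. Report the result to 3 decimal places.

First differences Δx: 2, 0, 8, -7, 7, -3, 0
Mean of differences = 1.0000
Numerator Σ(Δx_t−Δx̄)(Δx_{t+1}−Δx̄) = -132.0000
Denominator Σ(Δx_t−Δx̄)² = 168.0000
r_1(Δx) = -132.0000 / 168.0000 = -0.786

-0.786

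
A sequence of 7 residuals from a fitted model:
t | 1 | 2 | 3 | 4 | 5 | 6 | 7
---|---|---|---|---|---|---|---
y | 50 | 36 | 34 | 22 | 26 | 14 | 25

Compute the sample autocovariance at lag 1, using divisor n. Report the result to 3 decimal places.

40.015

Mean ȳ = (50 + 36 + 34 + 22 + 26 + 14 + 25)/7 = 29.5714
Deviations: 20.4286, 6.4286, 4.4286, -7.5714, -3.5714, -15.5714, -4.5714
Σ_{t=1}^{6}(y_t−ȳ)(y_{t+1}−ȳ) = 280.1020
γ_1 = 280.1020 / 7 = 40.015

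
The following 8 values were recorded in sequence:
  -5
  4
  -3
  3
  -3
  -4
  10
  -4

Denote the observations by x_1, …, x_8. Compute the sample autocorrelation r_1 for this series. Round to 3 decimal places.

-0.583

Mean x̄ = (-5 + 4 − 3 + 3 − 3 − 4 + 10 − 4)/8 = -0.2500
Numerator Σ_{t=1}^{7}(x_t−x̄)(x_{t+1}−x̄) = -116.3125
Denominator Σ(x_t−x̄)² = 199.5000
r_1 = -116.3125 / 199.5000 = -0.583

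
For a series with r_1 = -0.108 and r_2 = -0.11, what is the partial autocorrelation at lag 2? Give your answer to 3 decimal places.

φ_{22} = (r_2 − r_1²) / (1 − r_1²)
r_1² = (-0.108)² = 0.011664
Numerator = -0.11 − 0.0117 = -0.1217; denominator = 1 − 0.0117 = 0.9883
φ_{22} = -0.1217 / 0.9883 = -0.123

-0.123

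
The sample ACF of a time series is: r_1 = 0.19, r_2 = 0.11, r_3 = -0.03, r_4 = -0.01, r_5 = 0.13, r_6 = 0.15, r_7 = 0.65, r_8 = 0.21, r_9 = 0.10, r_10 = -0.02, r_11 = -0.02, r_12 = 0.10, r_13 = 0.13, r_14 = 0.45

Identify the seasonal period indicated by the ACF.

7

The largest autocorrelation is r_7 = 0.65, with a weaker echo at lag 14 (0.45); the remaining lags stay at or below 0.21.
The dominant spike at lag 7 indicates a seasonal period of 7.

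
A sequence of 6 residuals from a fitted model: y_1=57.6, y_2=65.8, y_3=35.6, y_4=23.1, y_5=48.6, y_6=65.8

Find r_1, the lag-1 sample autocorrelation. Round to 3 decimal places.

Mean ȳ = (57.6 + 65.8 + 35.6 + 23.1 + 48.6 + 65.8)/6 = 49.4167
Numerator Σ_{t=1}^{5}(y_t−ȳ)(y_{t+1}−ȳ) = 279.4281
Denominator Σ(y_t−ȳ)² = 1487.9283
r_1 = 279.4281 / 1487.9283 = 0.188

0.188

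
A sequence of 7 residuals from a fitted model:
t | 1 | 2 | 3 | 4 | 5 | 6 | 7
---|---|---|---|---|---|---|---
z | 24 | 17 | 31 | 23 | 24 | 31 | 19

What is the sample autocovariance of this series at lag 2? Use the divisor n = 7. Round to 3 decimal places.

-0.128

Mean z̄ = (24 + 17 + 31 + 23 + 24 + 31 + 19)/7 = 24.1429
Σ_{t=1}^{5}(z_t−z̄)(z_{t+2}−z̄) = -0.8980
γ_2 = -0.8980 / 7 = -0.128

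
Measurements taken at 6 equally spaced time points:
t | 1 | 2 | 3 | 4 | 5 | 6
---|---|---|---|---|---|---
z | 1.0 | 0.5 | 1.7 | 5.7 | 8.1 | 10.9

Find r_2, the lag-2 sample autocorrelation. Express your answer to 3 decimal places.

Mean z̄ = (1.0 + 0.5 + 1.7 + 5.7 + 8.1 + 10.9)/6 = 4.6500
Deviations from mean: -3.6500, -4.1500, -2.9500, 1.0500, 3.4500, 6.2500
Numerator Σ_{t=1}^{4}(z_t−z̄)(z_{t+2}−z̄) = 2.7950
Denominator Σ(z_t−z̄)² = 91.3150
r_2 = 2.7950 / 91.3150 = 0.031

0.031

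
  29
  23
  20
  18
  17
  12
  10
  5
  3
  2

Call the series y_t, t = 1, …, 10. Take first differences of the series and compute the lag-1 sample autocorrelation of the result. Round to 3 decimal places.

-0.214

First differences Δy: -6, -3, -2, -1, -5, -2, -5, -2, -1
Mean of differences = -3.0000
Numerator Σ(Δy_t−Δȳ)(Δy_{t+1}−Δȳ) = -6.0000
Denominator Σ(Δy_t−Δȳ)² = 28.0000
r_1(Δy) = -6.0000 / 28.0000 = -0.214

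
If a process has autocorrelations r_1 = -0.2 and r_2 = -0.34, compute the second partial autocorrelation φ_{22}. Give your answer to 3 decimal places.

φ_{22} = (r_2 − r_1²) / (1 − r_1²)
r_1² = (-0.2)² = 0.04
Numerator = -0.34 − 0.0400 = -0.3800; denominator = 1 − 0.0400 = 0.9600
φ_{22} = -0.3800 / 0.9600 = -0.396

-0.396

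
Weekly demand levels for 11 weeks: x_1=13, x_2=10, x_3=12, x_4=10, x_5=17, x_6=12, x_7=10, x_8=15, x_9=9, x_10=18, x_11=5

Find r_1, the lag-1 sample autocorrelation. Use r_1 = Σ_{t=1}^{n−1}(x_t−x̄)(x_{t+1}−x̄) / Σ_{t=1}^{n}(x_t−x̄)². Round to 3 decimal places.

-0.614

Mean x̄ = (13 + 10 + 12 + 10 + 17 + 12 + 10 + 15 + 9 + 18 + 5)/11 = 11.9091
Numerator Σ_{t=1}^{10}(x_t−x̄)(x_{t+1}−x̄) = -86.5537
Denominator Σ(x_t−x̄)² = 140.9091
r_1 = -86.5537 / 140.9091 = -0.614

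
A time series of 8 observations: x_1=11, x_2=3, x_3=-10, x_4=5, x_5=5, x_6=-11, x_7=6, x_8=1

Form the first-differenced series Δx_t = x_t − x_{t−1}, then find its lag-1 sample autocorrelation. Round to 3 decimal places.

-0.440

First differences Δx: -8, -13, 15, 0, -16, 17, -5
Mean of differences = -1.4286
Numerator Σ(Δx_t−Δx̄)(Δx_{t+1}−Δx̄) = -445.7551
Denominator Σ(Δx_t−Δx̄)² = 1013.7143
r_1(Δx) = -445.7551 / 1013.7143 = -0.440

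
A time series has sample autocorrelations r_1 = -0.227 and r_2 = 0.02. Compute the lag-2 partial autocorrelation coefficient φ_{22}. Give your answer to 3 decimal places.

φ_{22} = (r_2 − r_1²) / (1 − r_1²)
r_1² = (-0.227)² = 0.051529
Numerator = 0.02 − 0.0515 = -0.0315; denominator = 1 − 0.0515 = 0.9485
φ_{22} = -0.0315 / 0.9485 = -0.033

-0.033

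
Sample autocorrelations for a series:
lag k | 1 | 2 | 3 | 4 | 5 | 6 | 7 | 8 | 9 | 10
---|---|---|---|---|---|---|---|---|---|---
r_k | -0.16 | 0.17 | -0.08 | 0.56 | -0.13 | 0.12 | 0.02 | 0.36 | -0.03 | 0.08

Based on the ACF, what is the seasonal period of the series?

4

The largest autocorrelation is r_4 = 0.56, with a weaker echo at lag 8 (0.36); the remaining lags stay at or below 0.17.
The dominant spike at lag 4 indicates a seasonal period of 4.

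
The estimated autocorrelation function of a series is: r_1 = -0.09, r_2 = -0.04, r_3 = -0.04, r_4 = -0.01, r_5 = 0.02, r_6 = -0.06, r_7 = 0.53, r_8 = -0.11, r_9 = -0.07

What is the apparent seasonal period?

The largest autocorrelation is r_7 = 0.53; the remaining lags stay at or below 0.02.
The dominant spike at lag 7 indicates a seasonal period of 7.

7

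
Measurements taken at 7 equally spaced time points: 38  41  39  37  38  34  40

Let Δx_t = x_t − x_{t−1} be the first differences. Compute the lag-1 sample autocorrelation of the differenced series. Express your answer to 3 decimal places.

-0.429

First differences Δx: 3, -2, -2, 1, -4, 6
Mean of differences = 0.3333
Numerator Σ(Δx_t−Δx̄)(Δx_{t+1}−Δx̄) = -29.7778
Denominator Σ(Δx_t−Δx̄)² = 69.3333
r_1(Δx) = -29.7778 / 69.3333 = -0.429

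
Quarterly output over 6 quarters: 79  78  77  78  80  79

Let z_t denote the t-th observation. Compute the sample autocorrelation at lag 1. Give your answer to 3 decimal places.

0.227

Mean z̄ = (79 + 78 + 77 + 78 + 80 + 79)/6 = 78.5000
Σ(z_t−z̄)(z_{t+1}−z̄) = (-0.2500) + (0.7500) + (0.7500) + (-0.7500) + (0.7500) = 1.2500
Denominator Σ(z_t−z̄)² = 5.5000
r_1 = 1.2500 / 5.5000 = 0.227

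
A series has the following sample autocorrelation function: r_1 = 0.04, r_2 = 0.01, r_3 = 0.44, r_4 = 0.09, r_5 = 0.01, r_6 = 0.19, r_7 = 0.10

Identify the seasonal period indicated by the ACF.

The largest autocorrelation is r_3 = 0.44, with a weaker echo at lag 6 (0.19); the remaining lags stay at or below 0.10.
The dominant spike at lag 3 indicates a seasonal period of 3.

3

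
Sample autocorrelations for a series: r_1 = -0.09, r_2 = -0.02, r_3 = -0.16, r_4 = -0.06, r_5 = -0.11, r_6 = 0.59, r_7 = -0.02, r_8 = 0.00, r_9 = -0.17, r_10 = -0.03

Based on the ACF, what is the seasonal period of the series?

The largest autocorrelation is r_6 = 0.59; the remaining lags stay at or below 0.00.
The dominant spike at lag 6 indicates a seasonal period of 6.

6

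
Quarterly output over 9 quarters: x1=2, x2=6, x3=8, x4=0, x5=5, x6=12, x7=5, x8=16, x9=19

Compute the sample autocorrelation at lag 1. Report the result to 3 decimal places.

Mean x̄ = (2 + 6 + 8 + 0 + 5 + 12 + 5 + 16 + 19)/9 = 8.1111
Numerator Σ_{t=1}^{8}(x_t−x̄)(x_{t+1}−x̄) = 76.4321
Denominator Σ(x_t−x̄)² = 322.8889
r_1 = 76.4321 / 322.8889 = 0.237

0.237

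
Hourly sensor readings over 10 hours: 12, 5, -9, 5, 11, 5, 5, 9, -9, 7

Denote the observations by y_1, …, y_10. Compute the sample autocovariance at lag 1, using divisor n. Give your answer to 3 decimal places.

-10.101

Mean ȳ = (12 + 5 − 9 + 5 + 11 + 5 + 5 + 9 − 9 + 7)/10 = 4.1000
Σ_{t=1}^{9}(y_t−ȳ)(y_{t+1}−ȳ) = -101.0100
γ_1 = -101.0100 / 10 = -10.101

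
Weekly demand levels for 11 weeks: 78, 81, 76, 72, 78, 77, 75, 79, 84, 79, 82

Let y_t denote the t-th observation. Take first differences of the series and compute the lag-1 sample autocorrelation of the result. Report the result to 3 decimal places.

First differences Δy: 3, -5, -4, 6, -1, -2, 4, 5, -5, 3
Mean of differences = 0.4000
Numerator Σ(Δy_t−Δȳ)(Δy_{t+1}−Δȳ) = -50.3600
Denominator Σ(Δy_t−Δȳ)² = 164.4000
r_1(Δy) = -50.3600 / 164.4000 = -0.306

-0.306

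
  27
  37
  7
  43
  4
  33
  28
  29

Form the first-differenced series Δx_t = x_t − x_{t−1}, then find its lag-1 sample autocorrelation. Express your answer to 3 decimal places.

First differences Δx: 10, -30, 36, -39, 29, -5, 1
Mean of differences = 0.2857
Numerator Σ(Δx_t−Δx̄)(Δx_{t+1}−Δx̄) = -4062.5102
Denominator Σ(Δx_t−Δx̄)² = 4683.4286
r_1(Δx) = -4062.5102 / 4683.4286 = -0.867

-0.867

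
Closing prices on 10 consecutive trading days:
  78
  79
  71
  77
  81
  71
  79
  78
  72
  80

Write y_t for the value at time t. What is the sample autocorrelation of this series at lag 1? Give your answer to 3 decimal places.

-0.517

Mean ȳ = (78 + 79 + 71 + 77 + 81 + 71 + 79 + 78 + 72 + 80)/10 = 76.6000
Numerator Σ_{t=1}^{9}(y_t−ȳ)(y_{t+1}−ȳ) = -67.3600
Denominator Σ(y_t−ȳ)² = 130.4000
r_1 = -67.3600 / 130.4000 = -0.517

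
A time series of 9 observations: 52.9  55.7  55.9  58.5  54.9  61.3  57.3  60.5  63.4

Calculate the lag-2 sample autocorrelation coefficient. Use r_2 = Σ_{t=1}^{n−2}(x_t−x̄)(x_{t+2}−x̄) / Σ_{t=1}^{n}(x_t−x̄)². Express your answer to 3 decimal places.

Mean x̄ = (52.9 + 55.7 + 55.9 + 58.5 + 54.9 + 61.3 + 57.3 + 60.5 + 63.4)/9 = 57.8222
Numerator Σ_{t=1}^{7}(x_t−x̄)(x_{t+2}−x̄) = 23.9235
Denominator Σ(x_t−x̄)² = 92.0756
r_2 = 23.9235 / 92.0756 = 0.260

0.260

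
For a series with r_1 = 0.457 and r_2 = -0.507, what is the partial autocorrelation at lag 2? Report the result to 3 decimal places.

-0.905

φ_{22} = (r_2 − r_1²) / (1 − r_1²)
r_1² = (0.457)² = 0.208849
Numerator = -0.507 − 0.2088 = -0.7158; denominator = 1 − 0.2088 = 0.7912
φ_{22} = -0.7158 / 0.7912 = -0.905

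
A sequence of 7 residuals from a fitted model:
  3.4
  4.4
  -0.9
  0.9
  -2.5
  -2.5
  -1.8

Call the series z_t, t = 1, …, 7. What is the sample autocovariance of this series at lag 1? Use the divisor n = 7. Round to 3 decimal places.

2.679

Mean z̄ = (3.4 + 4.4 − 0.9 + 0.9 − 2.5 − 2.5 − 1.8)/7 = 0.1429
Σ_{t=1}^{6}(z_t−z̄)(z_{t+1}−z̄) = 18.7553
γ_1 = 18.7553 / 7 = 2.679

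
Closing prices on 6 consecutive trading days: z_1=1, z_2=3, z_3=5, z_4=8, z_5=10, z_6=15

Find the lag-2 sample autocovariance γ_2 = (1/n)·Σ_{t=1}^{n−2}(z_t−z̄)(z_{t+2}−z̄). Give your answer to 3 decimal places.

1.667

Mean z̄ = (1 + 3 + 5 + 8 + 10 + 15)/6 = 7.0000
Deviations: -6.0000, -4.0000, -2.0000, 1.0000, 3.0000, 8.0000
Σ_{t=1}^{4}(z_t−z̄)(z_{t+2}−z̄) = 10.0000
γ_2 = 10.0000 / 6 = 1.667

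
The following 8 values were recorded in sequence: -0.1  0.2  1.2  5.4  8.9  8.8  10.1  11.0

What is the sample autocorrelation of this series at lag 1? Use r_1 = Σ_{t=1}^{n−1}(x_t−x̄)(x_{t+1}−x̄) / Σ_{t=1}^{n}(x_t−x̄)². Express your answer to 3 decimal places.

Mean x̄ = (-0.1 + 0.2 + 1.2 + 5.4 + 8.9 + 8.8 + 10.1 + 11.0)/8 = 5.6875
Deviations from mean: -5.7875, -5.4875, -4.4875, -0.2875, 3.2125, 3.1125, 4.4125, 5.3125
Numerator Σ_{t=1}^{7}(x_t−x̄)(x_{t+1}−x̄) = 103.9248
Denominator Σ(x_t−x̄)² = 151.5288
r_1 = 103.9248 / 151.5288 = 0.686

0.686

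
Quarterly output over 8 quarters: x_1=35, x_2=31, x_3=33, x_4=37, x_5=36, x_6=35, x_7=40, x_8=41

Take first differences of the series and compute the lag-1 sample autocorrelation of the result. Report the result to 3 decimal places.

-0.195

First differences Δx: -4, 2, 4, -1, -1, 5, 1
Mean of differences = 0.8571
Numerator Σ(Δx_t−Δx̄)(Δx_{t+1}−Δx̄) = -11.4490
Denominator Σ(Δx_t−Δx̄)² = 58.8571
r_1(Δx) = -11.4490 / 58.8571 = -0.195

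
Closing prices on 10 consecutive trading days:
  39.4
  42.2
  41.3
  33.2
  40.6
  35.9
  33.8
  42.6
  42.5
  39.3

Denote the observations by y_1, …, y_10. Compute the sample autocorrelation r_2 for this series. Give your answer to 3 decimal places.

Mean ȳ = (39.4 + 42.2 + 41.3 + 33.2 + 40.6 + 35.9 + 33.8 + 42.6 + 42.5 + 39.3)/10 = 39.0800
Numerator Σ_{t=1}^{8}(y_t−ȳ)(y_{t+2}−ȳ) = -32.0648
Denominator Σ(y_t−ȳ)² = 113.7760
r_2 = -32.0648 / 113.7760 = -0.282

-0.282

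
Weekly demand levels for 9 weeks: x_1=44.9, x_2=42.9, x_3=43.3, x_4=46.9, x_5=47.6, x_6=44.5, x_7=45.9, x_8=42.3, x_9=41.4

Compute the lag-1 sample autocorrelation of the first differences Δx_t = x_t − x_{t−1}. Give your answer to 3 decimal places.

-0.135

First differences Δx: -2.0, 0.4, 3.6, 0.7, -3.1, 1.4, -3.6, -0.9
Mean of differences = -0.4375
Numerator Σ(Δx_t−Δx̄)(Δx_{t+1}−Δx̄) = -5.6039
Denominator Σ(Δx_t−Δx̄)² = 41.4188
r_1(Δx) = -5.6039 / 41.4188 = -0.135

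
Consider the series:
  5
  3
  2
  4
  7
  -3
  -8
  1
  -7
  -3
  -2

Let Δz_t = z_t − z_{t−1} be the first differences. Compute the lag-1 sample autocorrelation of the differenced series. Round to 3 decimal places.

First differences Δz: -2, -1, 2, 3, -10, -5, 9, -8, 4, 1
Mean of differences = -0.7000
Numerator Σ(Δz_t−Δz̄)(Δz_{t+1}−Δz̄) = -123.6900
Denominator Σ(Δz_t−Δz̄)² = 300.1000
r_1(Δz) = -123.6900 / 300.1000 = -0.412

-0.412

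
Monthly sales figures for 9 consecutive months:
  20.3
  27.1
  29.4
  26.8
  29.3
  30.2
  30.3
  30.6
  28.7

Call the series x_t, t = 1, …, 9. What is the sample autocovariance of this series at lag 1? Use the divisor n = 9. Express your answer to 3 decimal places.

1.949

Mean x̄ = (20.3 + 27.1 + 29.4 + 26.8 + 29.3 + 30.2 + 30.3 + 30.6 + 28.7)/9 = 28.0778
Σ_{t=1}^{8}(x_t−x̄)(x_{t+1}−x̄) = 17.5451
γ_1 = 17.5451 / 9 = 1.949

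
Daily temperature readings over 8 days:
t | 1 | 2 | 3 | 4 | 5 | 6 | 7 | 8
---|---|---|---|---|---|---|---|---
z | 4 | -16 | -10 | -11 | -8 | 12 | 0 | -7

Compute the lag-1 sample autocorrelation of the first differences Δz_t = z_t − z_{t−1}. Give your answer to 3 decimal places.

-0.198

First differences Δz: -20, 6, -1, 3, 20, -12, -7
Mean of differences = -1.5714
Numerator Σ(Δz_t−Δz̄)(Δz_{t+1}−Δz̄) = -202.3265
Denominator Σ(Δz_t−Δz̄)² = 1021.7143
r_1(Δz) = -202.3265 / 1021.7143 = -0.198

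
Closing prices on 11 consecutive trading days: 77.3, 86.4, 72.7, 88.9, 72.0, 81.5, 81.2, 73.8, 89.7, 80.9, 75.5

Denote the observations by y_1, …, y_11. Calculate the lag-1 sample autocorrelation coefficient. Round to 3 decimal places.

-0.680

Mean ȳ = (77.3 + 86.4 + 72.7 + 88.9 + 72.0 + 81.5 + 81.2 + 73.8 + 89.7 + 80.9 + 75.5)/11 = 79.9909
Numerator Σ_{t=1}^{10}(y_t−ȳ)(y_{t+1}−ȳ) = -273.2055
Denominator Σ(y_t−ȳ)² = 402.0291
r_1 = -273.2055 / 402.0291 = -0.680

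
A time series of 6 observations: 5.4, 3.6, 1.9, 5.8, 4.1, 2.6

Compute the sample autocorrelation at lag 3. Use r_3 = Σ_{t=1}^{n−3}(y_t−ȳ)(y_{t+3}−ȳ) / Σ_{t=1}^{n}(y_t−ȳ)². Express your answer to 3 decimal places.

0.461

Mean ȳ = (5.4 + 3.6 + 1.9 + 5.8 + 4.1 + 2.6)/6 = 3.9000
Deviations from mean: 1.5000, -0.3000, -2.0000, 1.9000, 0.2000, -1.3000
Σ(y_t−ȳ)(y_{t+3}−ȳ) = (2.8500) + (-0.0600) + (2.6000) = 5.3900
Denominator Σ(y_t−ȳ)² = 11.6800
r_3 = 5.3900 / 11.6800 = 0.461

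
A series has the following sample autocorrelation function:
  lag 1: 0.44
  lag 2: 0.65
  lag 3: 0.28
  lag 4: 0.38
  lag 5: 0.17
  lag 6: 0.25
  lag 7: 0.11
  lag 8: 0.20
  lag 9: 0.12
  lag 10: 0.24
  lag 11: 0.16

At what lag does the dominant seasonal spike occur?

2

The largest autocorrelation is r_2 = 0.65; the remaining lags stay at or below 0.44.
The dominant spike at lag 2 indicates a seasonal period of 2.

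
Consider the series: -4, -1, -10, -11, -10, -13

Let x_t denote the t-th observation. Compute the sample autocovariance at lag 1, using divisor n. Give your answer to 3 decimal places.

Mean x̄ = (-4 − 1 − 10 − 11 − 10 − 13)/6 = -8.1667
Σ_{t=1}^{5}(x_t−x̄)(x_{t+1}−x̄) = 35.9722
γ_1 = 35.9722 / 6 = 5.995

5.995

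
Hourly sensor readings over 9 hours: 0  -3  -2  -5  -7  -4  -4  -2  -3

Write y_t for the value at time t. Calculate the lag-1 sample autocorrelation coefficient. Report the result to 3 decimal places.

Mean ȳ = (0 − 3 − 2 − 5 − 7 − 4 − 4 − 2 − 3)/9 = -3.3333
Numerator Σ_{t=1}^{8}(y_t−ȳ)(y_{t+1}−ȳ) = 7.8889
Denominator Σ(y_t−ȳ)² = 32.0000
r_1 = 7.8889 / 32.0000 = 0.247

0.247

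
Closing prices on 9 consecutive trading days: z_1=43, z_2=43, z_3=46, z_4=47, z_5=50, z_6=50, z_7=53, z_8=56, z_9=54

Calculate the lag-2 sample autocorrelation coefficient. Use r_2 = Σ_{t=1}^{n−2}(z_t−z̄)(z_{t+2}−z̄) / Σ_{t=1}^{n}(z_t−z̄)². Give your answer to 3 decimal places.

Mean z̄ = (43 + 43 + 46 + 47 + 50 + 50 + 53 + 56 + 54)/9 = 49.1111
Σ(z_t−z̄)(z_{t+2}−z̄) = (19.0123) + (12.9012) + (-2.7654) + (-1.8765) + (3.4568) + (6.1235) + (19.0123) = 55.8642
Denominator Σ(z_t−z̄)² = 176.8889
r_2 = 55.8642 / 176.8889 = 0.316

0.316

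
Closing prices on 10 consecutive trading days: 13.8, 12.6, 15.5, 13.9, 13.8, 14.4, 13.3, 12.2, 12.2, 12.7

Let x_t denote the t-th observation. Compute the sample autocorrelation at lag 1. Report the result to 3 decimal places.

0.192

Mean x̄ = (13.8 + 12.6 + 15.5 + 13.9 + 13.8 + 14.4 + 13.3 + 12.2 + 12.2 + 12.7)/10 = 13.4400
Numerator Σ_{t=1}^{9}(x_t−x̄)(x_{t+1}−x̄) = 1.9204
Denominator Σ(x_t−x̄)² = 9.9840
r_1 = 1.9204 / 9.9840 = 0.192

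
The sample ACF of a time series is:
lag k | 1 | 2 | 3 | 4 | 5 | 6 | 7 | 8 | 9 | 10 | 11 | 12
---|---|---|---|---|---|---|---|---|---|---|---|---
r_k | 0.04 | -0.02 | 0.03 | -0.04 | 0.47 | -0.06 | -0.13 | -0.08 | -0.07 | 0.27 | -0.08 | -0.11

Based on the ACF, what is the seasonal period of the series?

5

The largest autocorrelation is r_5 = 0.47, with a weaker echo at lag 10 (0.27); the remaining lags stay at or below 0.04.
The dominant spike at lag 5 indicates a seasonal period of 5.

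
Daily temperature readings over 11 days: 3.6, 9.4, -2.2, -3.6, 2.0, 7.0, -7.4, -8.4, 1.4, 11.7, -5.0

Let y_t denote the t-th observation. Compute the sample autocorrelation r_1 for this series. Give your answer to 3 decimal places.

Mean ȳ = (3.6 + 9.4 − 2.2 − 3.6 + 2.0 + 7.0 − 7.4 − 8.4 + 1.4 + 11.7 − 5.0)/11 = 0.7727
Numerator Σ_{t=1}^{10}(y_t−ȳ)(y_{t+1}−ȳ) = -23.8871
Denominator Σ(y_t−ȳ)² = 454.7218
r_1 = -23.8871 / 454.7218 = -0.053

-0.053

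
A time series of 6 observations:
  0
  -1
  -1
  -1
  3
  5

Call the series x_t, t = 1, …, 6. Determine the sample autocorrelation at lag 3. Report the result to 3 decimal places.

-0.307

Mean x̄ = (0 − 1 − 1 − 1 + 3 + 5)/6 = 0.8333
Deviations from mean: -0.8333, -1.8333, -1.8333, -1.8333, 2.1667, 4.1667
Numerator Σ_{t=1}^{3}(x_t−x̄)(x_{t+3}−x̄) = -10.0833
Denominator Σ(x_t−x̄)² = 32.8333
r_3 = -10.0833 / 32.8333 = -0.307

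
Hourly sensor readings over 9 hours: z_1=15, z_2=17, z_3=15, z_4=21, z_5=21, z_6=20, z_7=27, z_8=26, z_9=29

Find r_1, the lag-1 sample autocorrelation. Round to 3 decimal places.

Mean z̄ = (15 + 17 + 15 + 21 + 21 + 20 + 27 + 26 + 29)/9 = 21.2222
Numerator Σ_{t=1}^{8}(z_t−z̄)(z_{t+1}−z̄) = 111.9506
Denominator Σ(z_t−z̄)² = 213.5556
r_1 = 111.9506 / 213.5556 = 0.524

0.524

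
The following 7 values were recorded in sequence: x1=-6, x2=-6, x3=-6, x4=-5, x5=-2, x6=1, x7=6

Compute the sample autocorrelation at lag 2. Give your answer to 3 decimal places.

Mean x̄ = (-6 − 6 − 6 − 5 − 2 + 1 + 6)/7 = -2.5714
Numerator Σ_{t=1}^{5}(x_t−x̄)(x_{t+2}−x̄) = 14.3469
Denominator Σ(x_t−x̄)² = 127.7143
r_2 = 14.3469 / 127.7143 = 0.112

0.112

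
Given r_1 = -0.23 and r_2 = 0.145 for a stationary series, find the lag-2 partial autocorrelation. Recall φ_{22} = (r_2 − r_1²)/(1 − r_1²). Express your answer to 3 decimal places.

0.097

φ_{22} = (r_2 − r_1²) / (1 − r_1²)
r_1² = (-0.23)² = 0.0529
Numerator = 0.145 − 0.0529 = 0.0921; denominator = 1 − 0.0529 = 0.9471
φ_{22} = 0.0921 / 0.9471 = 0.097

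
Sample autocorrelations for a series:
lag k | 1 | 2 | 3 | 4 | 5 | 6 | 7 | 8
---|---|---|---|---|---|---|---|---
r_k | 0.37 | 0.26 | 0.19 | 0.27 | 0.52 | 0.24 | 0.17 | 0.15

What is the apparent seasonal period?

The largest autocorrelation is r_5 = 0.52; the remaining lags stay at or below 0.37. The elevated value at lag 1 (0.37), dropping to 0.26 at lag 2, reflects decaying short-term dependence rather than seasonality.
The dominant spike at lag 5 indicates a seasonal period of 5.

5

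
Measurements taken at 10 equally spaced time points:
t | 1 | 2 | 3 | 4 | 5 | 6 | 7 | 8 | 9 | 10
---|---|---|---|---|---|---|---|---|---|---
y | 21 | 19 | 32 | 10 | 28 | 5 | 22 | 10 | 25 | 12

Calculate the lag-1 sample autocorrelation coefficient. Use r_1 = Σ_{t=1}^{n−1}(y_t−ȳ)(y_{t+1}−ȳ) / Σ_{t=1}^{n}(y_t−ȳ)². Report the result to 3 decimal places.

-0.698

Mean ȳ = (21 + 19 + 32 + 10 + 28 + 5 + 22 + 10 + 25 + 12)/10 = 18.4000
Numerator Σ_{t=1}^{9}(y_t−ȳ)(y_{t+1}−ȳ) = -489.9600
Denominator Σ(y_t−ȳ)² = 702.4000
r_1 = -489.9600 / 702.4000 = -0.698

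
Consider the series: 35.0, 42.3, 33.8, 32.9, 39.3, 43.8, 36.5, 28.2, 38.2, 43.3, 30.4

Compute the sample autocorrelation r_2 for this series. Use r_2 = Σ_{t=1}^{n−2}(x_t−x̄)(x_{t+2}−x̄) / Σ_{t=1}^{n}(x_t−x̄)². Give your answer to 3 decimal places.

-0.653

Mean x̄ = (35.0 + 42.3 + 33.8 + 32.9 + 39.3 + 43.8 + 36.5 + 28.2 + 38.2 + 43.3 + 30.4)/11 = 36.7000
Numerator Σ_{t=1}^{9}(x_t−x̄)(x_{t+2}−x̄) = -177.5900
Denominator Σ(x_t−x̄)² = 272.0600
r_2 = -177.5900 / 272.0600 = -0.653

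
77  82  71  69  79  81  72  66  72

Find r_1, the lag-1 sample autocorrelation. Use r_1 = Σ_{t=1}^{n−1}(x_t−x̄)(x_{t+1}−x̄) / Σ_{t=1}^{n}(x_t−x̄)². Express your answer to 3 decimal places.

Mean x̄ = (77 + 82 + 71 + 69 + 79 + 81 + 72 + 66 + 72)/9 = 74.3333
Numerator Σ_{t=1}^{8}(x_t−x̄)(x_{t+1}−x̄) = 42.2222
Denominator Σ(x_t−x̄)² = 252.0000
r_1 = 42.2222 / 252.0000 = 0.168

0.168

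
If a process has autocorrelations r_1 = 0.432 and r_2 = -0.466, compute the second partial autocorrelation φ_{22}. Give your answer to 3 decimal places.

-0.802

φ_{22} = (r_2 − r_1²) / (1 − r_1²)
r_1² = (0.432)² = 0.186624
Numerator = -0.466 − 0.1866 = -0.6526; denominator = 1 − 0.1866 = 0.8134
φ_{22} = -0.6526 / 0.8134 = -0.802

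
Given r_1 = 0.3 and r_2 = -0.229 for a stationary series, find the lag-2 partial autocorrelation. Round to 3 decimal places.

-0.351

φ_{22} = (r_2 − r_1²) / (1 − r_1²)
r_1² = (0.3)² = 0.09
Numerator = -0.229 − 0.0900 = -0.3190; denominator = 1 − 0.0900 = 0.9100
φ_{22} = -0.3190 / 0.9100 = -0.351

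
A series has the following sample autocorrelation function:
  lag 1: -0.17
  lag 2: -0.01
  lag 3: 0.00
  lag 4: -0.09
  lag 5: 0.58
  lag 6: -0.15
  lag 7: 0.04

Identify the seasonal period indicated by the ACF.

5

The largest autocorrelation is r_5 = 0.58; the remaining lags stay at or below 0.04.
The dominant spike at lag 5 indicates a seasonal period of 5.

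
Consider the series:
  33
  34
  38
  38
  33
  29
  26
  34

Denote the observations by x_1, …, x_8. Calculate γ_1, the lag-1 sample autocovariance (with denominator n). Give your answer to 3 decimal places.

6.373

Mean x̄ = (33 + 34 + 38 + 38 + 33 + 29 + 26 + 34)/8 = 33.1250
Deviations: -0.1250, 0.8750, 4.8750, 4.8750, -0.1250, -4.1250, -7.1250, 0.8750
Σ_{t=1}^{7}(x_t−x̄)(x_{t+1}−x̄) = 50.9844
γ_1 = 50.9844 / 8 = 6.373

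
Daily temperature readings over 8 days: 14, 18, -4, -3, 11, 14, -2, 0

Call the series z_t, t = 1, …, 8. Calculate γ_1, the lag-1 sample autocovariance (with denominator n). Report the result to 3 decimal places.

Mean z̄ = (14 + 18 − 4 − 3 + 11 + 14 − 2 + 0)/8 = 6.0000
Deviations: 8.0000, 12.0000, -10.0000, -9.0000, 5.0000, 8.0000, -8.0000, -6.0000
Σ_{t=1}^{7}(z_t−z̄)(z_{t+1}−z̄) = 45.0000
γ_1 = 45.0000 / 8 = 5.625

5.625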